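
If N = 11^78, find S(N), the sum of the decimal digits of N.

11^78 = 1692892739326831320764318961708001178036611459414853872137348292520966629744627081
Sum of its 82 digits: 361.

361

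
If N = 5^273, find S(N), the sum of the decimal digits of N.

5^273 = 65888737145190770152178587820437618798187258639803172187986018906925901818560997451564846065309816181644800521439740475440941611838012288617347746101822469899644829638418741524219512939453125
Sum of its 191 digits: 890.

890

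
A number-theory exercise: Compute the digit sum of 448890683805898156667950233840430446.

174

4+4+8+8+9+0+6+8+3+8+0+5+8+9+8+1+5+6+6+6+7+9+5+0+2+3+3+8+4+0+4+3+0+4+4+6 = 174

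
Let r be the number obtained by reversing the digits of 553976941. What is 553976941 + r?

703656296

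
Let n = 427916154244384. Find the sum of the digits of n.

64

4+2+7+9+1+6+1+5+4+2+4+4+3+8+4 = 64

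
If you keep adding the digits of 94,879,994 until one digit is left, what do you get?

5

9+4+8+7+9+9+9+4 = 59
5+9 = 14
1+4 = 5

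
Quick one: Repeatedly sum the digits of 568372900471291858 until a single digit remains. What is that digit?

4

5+6+8+3+7+2+9+0+0+4+7+1+2+9+1+8+5+8 = 85
8+5 = 13
1+3 = 4
(Equivalently, 568372900471291858 mod 9 = 4.)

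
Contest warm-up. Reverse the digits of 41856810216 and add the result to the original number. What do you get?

Reverse of 41856810216 is 61201865814.
41856810216 + 61201865814 = 103058676030

103058676030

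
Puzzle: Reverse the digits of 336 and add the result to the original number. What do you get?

969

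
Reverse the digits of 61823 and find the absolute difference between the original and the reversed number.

29007

Reverse of 61823 is 32816.
|61823 − 32816| = 29007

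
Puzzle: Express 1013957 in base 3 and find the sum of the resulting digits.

19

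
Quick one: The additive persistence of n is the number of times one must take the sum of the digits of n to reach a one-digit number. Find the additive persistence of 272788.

2

272788 → 34 → 7 (2 steps)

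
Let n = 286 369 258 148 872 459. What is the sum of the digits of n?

97

2+8+6+3+6+9+2+5+8+1+4+8+8+7+2+4+5+9 = 97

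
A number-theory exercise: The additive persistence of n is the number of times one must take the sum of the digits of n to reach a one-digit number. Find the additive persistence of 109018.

3

109018 → 19 → 10 → 1 (3 steps)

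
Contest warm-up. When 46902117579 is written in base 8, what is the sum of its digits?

46902117579 in base 8 is 535345302313.
Digit sum: 5+3+5+3+4+5+3+0+2+3+1+3 = 37.

37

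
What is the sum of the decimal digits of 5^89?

272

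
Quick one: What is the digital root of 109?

1+0+9 = 10
1+0 = 1

1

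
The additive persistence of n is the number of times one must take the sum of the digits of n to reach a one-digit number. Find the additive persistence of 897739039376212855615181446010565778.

897739039376212855615181446010565778 → 169 → 16 → 7 (3 steps)

3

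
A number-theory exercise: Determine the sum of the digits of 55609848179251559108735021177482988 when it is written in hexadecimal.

55609848179251559108735021177482988 in base 16 is AB5C6F678E4E8ADE53E891529AEEC.
Digit sum: 10+11+5+12+6+15+6+7+8+14+4+14+8+10+13+14+5+3+14+8+9+1+5+2+9+10+14+14+12 = 263.

263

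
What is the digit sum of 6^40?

171

6^40 = 13367494538843734067838845976576
Sum of its 32 digits: 171.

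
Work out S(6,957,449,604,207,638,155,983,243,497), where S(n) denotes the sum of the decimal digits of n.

140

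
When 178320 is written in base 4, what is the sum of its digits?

178320 in base 4 is 223202100.
Digit sum: 2+2+3+2+0+2+1+0+0 = 12.

12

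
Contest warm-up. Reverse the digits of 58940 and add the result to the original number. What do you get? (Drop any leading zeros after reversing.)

63925

Reverse of 58940 is 4985.
58940 + 4985 = 63925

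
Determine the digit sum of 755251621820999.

71

7+5+5+2+5+1+6+2+1+8+2+0+9+9+9 = 71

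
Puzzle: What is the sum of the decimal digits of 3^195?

414

3^195 = 1093061682616768598101980749118434678309602685816438255039403134728775682721408160470718926107
Sum of its 94 digits: 414.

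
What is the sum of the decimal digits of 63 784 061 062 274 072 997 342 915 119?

125

6+3+7+8+4+0+6+1+0+6+2+2+7+4+0+7+2+9+9+7+3+4+2+9+1+5+1+1+9 = 125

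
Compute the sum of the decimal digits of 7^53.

7^53 = 616873509628062366290756156815389726793178407
Sum of its 45 digits: 220.

220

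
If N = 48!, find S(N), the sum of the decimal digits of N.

234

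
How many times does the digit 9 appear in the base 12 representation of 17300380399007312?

17300380399007312 in base 12 is 115842975B5185A8.
The digit 9 appears 1 time.

1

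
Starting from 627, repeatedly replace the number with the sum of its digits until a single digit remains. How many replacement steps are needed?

627 → 15 → 6 (2 steps)

2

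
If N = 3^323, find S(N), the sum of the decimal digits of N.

702

3^323 = 12887398992905211091134919596691438986738071032059439873952311419935843645773953828397502847624490212500386993360598011990073223412802359596045310457260827
Sum of its 155 digits: 702.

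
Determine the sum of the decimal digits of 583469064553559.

77

5+8+3+4+6+9+0+6+4+5+5+3+5+5+9 = 77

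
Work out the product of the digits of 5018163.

0

5×0×1×8×1×6×3 = 0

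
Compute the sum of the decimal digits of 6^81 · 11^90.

6^81 · 11^90 = 5696301201877363366246669974625506151325631206619539051501775427731795547108337280315340472664603575781427506648347721443918022452885390254892361549984301056
Sum of its 157 digits: 675.

675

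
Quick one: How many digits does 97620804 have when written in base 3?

97620804 in base 3 is 20210200122120100, which has 17 digits.

17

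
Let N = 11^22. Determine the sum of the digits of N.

11^22 = 81402749386839761113321
Sum of its 23 digits: 97.

97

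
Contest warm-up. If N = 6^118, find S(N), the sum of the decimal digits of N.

6^118 = 66351011093336388265483390047725918911928587773465486323390644426653600903401882873197756416
Sum of its 92 digits: 414.

414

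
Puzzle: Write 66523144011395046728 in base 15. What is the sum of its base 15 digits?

130

66523144011395046728 in base 15 is A1DB1DE2E474654D8.
Digit sum: 10+1+13+11+1+13+14+2+14+4+7+4+6+5+4+13+8 = 130.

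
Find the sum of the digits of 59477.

32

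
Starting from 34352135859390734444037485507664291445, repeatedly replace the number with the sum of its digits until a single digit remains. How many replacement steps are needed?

34352135859390734444037485507664291445 → 166 → 13 → 4 (3 steps)

3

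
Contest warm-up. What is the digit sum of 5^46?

112

5^46 = 142108547152020037174224853515625
Sum of its 33 digits: 112.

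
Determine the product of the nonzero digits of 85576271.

117600

8×5×5×7×6×2×7×1 = 117600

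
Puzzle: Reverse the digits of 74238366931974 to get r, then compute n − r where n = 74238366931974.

Reverse of 74238366931974 is 47913966383247.
74238366931974 − 47913966383247 = 26324400548727

26324400548727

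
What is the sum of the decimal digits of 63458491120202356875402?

87

6+3+4+5+8+4+9+1+1+2+0+2+0+2+3+5+6+8+7+5+4+0+2 = 87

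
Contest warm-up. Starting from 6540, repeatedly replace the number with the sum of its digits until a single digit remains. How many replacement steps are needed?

2

6540 → 15 → 6 (2 steps)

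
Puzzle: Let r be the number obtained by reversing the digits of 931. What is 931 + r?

Reverse of 931 is 139.
931 + 139 = 1070

1070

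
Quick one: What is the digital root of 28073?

2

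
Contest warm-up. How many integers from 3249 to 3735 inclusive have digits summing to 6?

1

The integers in [3249, 3735] that have digits summing to 6: 3300.
1 qualifies.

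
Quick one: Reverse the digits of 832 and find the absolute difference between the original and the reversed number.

594

Reverse of 832 is 238.
|832 − 238| = 594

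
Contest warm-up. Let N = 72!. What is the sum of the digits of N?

432

72! = 61234458376886086861524070385274672740778091784697328983823014963978384987221689274204160000000000000000
Sum of its 104 digits: 432.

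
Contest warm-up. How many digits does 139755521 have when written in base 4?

14

139755521 in base 4 is 20111020000001, which has 14 digits.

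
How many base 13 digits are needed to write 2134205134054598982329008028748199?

2134205134054598982329008028748199 in base 13 is A78841A676959C96B3B87269C3A5B8, which has 30 digits.

30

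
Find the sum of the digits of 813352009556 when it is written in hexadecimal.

101

813352009556 in base 16 is BD5F8EBF54.
Digit sum: 11+13+5+15+8+14+11+15+5+4 = 101.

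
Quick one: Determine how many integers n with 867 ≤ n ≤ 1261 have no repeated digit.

The integers in [867, 1261] that have no repeated digit: 867, 869, 870, 871, 872, 873, …, 1259, 1260.
175 qualify.

175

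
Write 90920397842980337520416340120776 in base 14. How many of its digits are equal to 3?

1

90920397842980337520416340120776 in base 14 is A447162717B638AB1C18156B07D6.
The digit 3 appears 1 time.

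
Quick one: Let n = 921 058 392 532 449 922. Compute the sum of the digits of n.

9+2+1+0+5+8+3+9+2+5+3+2+4+4+9+9+2+2 = 79

79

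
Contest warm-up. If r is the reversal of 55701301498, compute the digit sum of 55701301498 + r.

32

Reversal of 55701301498 is 89410310755; 55701301498 + 89410310755 = 145111612253.
Digit sum of 145111612253: 1+4+5+1+1+1+6+1+2+2+5+3 = 32.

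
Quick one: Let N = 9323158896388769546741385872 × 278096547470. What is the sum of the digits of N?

181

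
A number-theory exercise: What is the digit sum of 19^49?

19^49 = 455959686821366022454949378982905905942144382221632529971562579
Sum of its 63 digits: 307.

307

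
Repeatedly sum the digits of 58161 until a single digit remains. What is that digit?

5+8+1+6+1 = 21
2+1 = 3

3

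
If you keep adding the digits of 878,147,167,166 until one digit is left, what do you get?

8

8+7+8+1+4+7+1+6+7+1+6+6 = 62
6+2 = 8
(Equivalently, 878,147,167,166 mod 9 = 8.)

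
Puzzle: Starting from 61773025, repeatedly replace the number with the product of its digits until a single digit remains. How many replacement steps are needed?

1

61773025 → 0 (1 step)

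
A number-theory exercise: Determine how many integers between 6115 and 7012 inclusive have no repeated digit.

442

The integers in [6115, 7012] that have no repeated digit: 6120, 6123, 6124, 6125, 6127, 6128, …, 6987, 7012.
442 qualify.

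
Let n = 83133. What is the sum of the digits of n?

8+3+1+3+3 = 18

18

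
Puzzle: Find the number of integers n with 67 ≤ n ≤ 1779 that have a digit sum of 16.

The integers in [67, 1779] that have a digit sum of 16: 79, 88, 97, 169, 178, 187, …, 1762, 1771.
126 qualify.

126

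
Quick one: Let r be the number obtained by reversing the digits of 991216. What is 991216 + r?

1603415

Reverse of 991216 is 612199.
991216 + 612199 = 1603415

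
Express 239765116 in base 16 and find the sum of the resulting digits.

61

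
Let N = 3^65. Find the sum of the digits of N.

3^65 = 10301051460877537453973547267843
Sum of its 32 digits: 135.

135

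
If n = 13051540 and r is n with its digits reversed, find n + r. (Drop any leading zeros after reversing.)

Reverse of 13051540 is 4515031.
13051540 + 4515031 = 17566571

17566571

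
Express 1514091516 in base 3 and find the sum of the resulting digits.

18

1514091516 in base 3 is 10220112000211002120.
Digit sum: 1+0+2+2+0+1+1+2+0+0+0+2+1+1+0+0+2+1+2+0 = 18.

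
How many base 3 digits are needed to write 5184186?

15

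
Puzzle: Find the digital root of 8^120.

1

The digital root of n equals n mod 9 (or 9 when 9 | n), so we need 8^120 mod 9.
8^120 ≡ 1 (mod 9), so the digital root is 1.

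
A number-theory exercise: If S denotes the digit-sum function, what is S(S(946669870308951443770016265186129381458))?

11

First digit sum: 182.
1+8+2 = 11.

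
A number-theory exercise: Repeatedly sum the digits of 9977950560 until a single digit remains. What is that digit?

9+9+7+7+9+5+0+5+6+0 = 57
5+7 = 12
1+2 = 3
(Equivalently, 9977950560 mod 9 = 3.)

3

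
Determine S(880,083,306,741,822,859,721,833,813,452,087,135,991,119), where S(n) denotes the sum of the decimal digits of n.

183

8+8+0+0+8+3+3+0+6+7+4+1+8+2+2+8+5+9+7+2+1+8+3+3+8+1+3+4+5+2+0+8+7+1+3+5+9+9+1+1+1+9 = 183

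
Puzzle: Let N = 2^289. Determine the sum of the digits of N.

398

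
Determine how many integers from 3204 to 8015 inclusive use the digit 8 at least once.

The integers in [3204, 8015] that use the digit 8 at least once: 3208, 3218, 3228, 3238, 3248, 3258, …, 8014, 8015.
1333 qualify.

1333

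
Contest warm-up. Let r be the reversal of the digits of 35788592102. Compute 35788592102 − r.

Reverse of 35788592102 is 20129588753.
35788592102 − 20129588753 = 15659003349

15659003349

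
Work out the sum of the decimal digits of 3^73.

3^73 = 67585198634817523235520443624317923
Sum of its 35 digits: 153.

153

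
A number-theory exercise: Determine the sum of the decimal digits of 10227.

12

1+0+2+2+7 = 12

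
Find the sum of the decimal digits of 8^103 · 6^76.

675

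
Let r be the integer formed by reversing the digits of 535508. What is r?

805535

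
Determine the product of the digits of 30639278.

0

3×0×6×3×9×2×7×8 = 0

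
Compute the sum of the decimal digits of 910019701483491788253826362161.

125

9+1+0+0+1+9+7+0+1+4+8+3+4+9+1+7+8+8+2+5+3+8+2+6+3+6+2+1+6+1 = 125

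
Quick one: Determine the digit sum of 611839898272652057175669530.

6+1+1+8+3+9+8+9+8+2+7+2+6+5+2+0+5+7+1+7+5+6+6+9+5+3+0 = 131

131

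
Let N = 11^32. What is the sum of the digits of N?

11^32 = 2111377674535255285545615254209921
Sum of its 34 digits: 139.

139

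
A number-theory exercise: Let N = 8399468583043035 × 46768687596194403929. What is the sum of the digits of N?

165

8399468583043035 × 46768687596194403929 = 392832122134389376632749488780084515
Sum of its 36 digits: 165.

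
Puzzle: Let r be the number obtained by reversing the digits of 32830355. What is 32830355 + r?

Reverse of 32830355 is 55303823.
32830355 + 55303823 = 88134178

88134178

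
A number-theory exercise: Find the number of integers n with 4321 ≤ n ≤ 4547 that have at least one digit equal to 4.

The integers in [4321, 4547] that have at least one digit equal to 4: 4321, 4322, 4323, 4324, 4325, 4326, …, 4546, 4547.
227 qualify.

227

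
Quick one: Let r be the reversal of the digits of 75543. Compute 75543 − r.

40986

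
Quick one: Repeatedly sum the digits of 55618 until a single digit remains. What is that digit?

7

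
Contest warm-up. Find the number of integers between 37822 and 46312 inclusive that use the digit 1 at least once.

3065

The integers in [37822, 46312] that use the digit 1 at least once: 37831, 37841, 37851, 37861, 37871, 37881, …, 46311, 46312.
3065 qualify.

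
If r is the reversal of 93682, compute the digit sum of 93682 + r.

Reversal of 93682 is 28639; 93682 + 28639 = 122321.
Digit sum of 122321: 1+2+2+3+2+1 = 11.

11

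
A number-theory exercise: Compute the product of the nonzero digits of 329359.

3×2×9×3×5×9 = 7290

7290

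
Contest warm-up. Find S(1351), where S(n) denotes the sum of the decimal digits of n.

10

1+3+5+1 = 10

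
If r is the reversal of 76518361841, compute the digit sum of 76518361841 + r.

Reversal of 76518361841 is 14816381567; 76518361841 + 14816381567 = 91334743408.
Digit sum of 91334743408: 9+1+3+3+4+7+4+3+4+0+8 = 46.

46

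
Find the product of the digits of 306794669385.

0

3×0×6×7×9×4×6×6×9×3×8×5 = 0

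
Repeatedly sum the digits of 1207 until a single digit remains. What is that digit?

1

1+2+0+7 = 10
1+0 = 1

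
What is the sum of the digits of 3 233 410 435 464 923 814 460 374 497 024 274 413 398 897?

184

3+2+3+3+4+1+0+4+3+5+4+6+4+9+2+3+8+1+4+4+6+0+3+7+4+4+9+7+0+2+4+2+7+4+4+1+3+3+9+8+8+9+7 = 184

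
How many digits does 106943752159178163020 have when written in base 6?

26

106943752159178163020 in base 6 is 34323015001200225130154512, which has 26 digits.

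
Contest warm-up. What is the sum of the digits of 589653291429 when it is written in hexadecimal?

54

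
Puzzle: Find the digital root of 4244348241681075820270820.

4+2+4+4+3+4+8+2+4+1+6+8+1+0+7+5+8+2+0+2+7+0+8+2+0 = 92
9+2 = 11
1+1 = 2
(Equivalently, 4244348241681075820270820 mod 9 = 2.)

2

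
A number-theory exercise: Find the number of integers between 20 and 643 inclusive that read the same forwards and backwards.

The integers in [20, 643] that read the same forwards and backwards: 22, 33, 44, 55, 66, 77, …, 626, 636.
62 qualify.

62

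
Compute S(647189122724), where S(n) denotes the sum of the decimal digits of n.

6+4+7+1+8+9+1+2+2+7+2+4 = 53

53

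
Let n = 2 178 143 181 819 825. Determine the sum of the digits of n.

69

2+1+7+8+1+4+3+1+8+1+8+1+9+8+2+5 = 69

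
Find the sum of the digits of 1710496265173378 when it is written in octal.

1710496265173378 in base 8 is 60472776221474602.
Digit sum: 6+0+4+7+2+7+7+6+2+2+1+4+7+4+6+0+2 = 67.

67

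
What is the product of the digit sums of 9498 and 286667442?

1350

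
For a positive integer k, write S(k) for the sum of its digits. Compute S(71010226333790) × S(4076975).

S(71010226333790) = 7+1+0+1+0+2+2+6+3+3+3+7+9+0 = 44.
S(4076975) = 4+0+7+6+9+7+5 = 38.
44 · 38 = 1672.

1672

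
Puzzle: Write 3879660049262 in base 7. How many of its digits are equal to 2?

3879660049262 in base 7 is 550203410206514.
The digit 2 appears 2 times.

2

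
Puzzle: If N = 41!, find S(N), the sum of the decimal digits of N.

144

41! = 33452526613163807108170062053440751665152000000000
Sum of its 50 digits: 144.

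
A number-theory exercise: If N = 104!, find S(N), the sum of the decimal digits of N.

702

104! = 10299016745145627623848583864765044283053772454999072182325491776887871732475287174542709871683888003235965704141638377695179741979175588724736000000000000000000000000
Sum of its 167 digits: 702.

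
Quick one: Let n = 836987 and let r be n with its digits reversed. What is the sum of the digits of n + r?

Reversal of 836987 is 789638; 836987 + 789638 = 1626625.
Digit sum of 1626625: 1+6+2+6+6+2+5 = 28.

28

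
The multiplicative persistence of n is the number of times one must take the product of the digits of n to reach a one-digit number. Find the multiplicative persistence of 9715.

3

9715 → 315 → 15 → 5 (3 steps)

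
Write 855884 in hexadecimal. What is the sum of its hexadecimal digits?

855884 in base 16 is D0F4C.
Digit sum: 13+0+15+4+12 = 44.

44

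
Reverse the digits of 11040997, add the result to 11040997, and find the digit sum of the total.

35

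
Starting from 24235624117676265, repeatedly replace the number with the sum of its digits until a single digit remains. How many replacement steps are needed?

3

24235624117676265 → 69 → 15 → 6 (3 steps)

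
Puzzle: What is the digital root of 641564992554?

6

6+4+1+5+6+4+9+9+2+5+5+4 = 60
6+0 = 6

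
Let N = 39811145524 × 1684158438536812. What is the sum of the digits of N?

115

39811145524 × 1684158438536812 = 67048276682061632163029488
Sum of its 26 digits: 115.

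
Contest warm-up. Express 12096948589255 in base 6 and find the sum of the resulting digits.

12096948589255 in base 6 is 41421132250452531.
Digit sum: 4+1+4+2+1+1+3+2+2+5+0+4+5+2+5+3+1 = 45.

45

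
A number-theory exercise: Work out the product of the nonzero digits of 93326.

972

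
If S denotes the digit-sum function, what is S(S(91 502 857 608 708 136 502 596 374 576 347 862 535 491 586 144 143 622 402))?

10

First digit sum: 244.
2+4+4 = 10.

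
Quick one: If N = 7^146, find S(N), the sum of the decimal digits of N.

7^146 = 2422779231080526099722000834398871788804606268104681604592905959020265247411227403401328491417830386450157273478434455433649
Sum of its 124 digits: 517.

517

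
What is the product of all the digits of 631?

18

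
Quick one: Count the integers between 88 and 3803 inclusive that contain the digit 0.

The integers in [88, 3803] that contain the digit 0: 90, 100, 101, 102, 103, 104, …, 3802, 3803.
951 qualify.

951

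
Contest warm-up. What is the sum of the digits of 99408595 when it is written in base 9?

99408595 in base 9 is 227043854.
Digit sum: 2+2+7+0+4+3+8+5+4 = 35.

35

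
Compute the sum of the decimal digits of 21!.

63

21! = 51090942171709440000
Sum of its 20 digits: 63.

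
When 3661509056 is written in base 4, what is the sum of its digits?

23

3661509056 in base 4 is 3122033203013000.
Digit sum: 3+1+2+2+0+3+3+2+0+3+0+1+3+0+0+0 = 23.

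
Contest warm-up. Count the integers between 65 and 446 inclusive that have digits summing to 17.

The integers in [65, 446] that have digits summing to 17: 89, 98, 179, 188, 197, 269, …, 386, 395.
14 qualify.

14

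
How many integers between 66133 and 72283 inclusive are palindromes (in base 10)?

62

The integers in [66133, 72283] that are palindromes (in base 10): 66166, 66266, 66366, 66466, 66566, 66666, …, 72127, 72227.
62 qualify.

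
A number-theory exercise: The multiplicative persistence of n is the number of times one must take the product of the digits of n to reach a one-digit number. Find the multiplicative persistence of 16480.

1

16480 → 0 (1 step)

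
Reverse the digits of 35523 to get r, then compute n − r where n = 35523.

Reverse of 35523 is 32553.
35523 − 32553 = 2970

2970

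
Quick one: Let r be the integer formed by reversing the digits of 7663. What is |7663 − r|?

3996

Reverse of 7663 is 3667.
|7663 − 3667| = 3996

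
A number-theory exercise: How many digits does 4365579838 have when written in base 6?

13

4365579838 in base 6 is 2001105305434, which has 13 digits.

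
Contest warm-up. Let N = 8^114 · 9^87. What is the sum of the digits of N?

810

8^114 · 9^87 = 936174566577656407726134649956881730439020460565910367514866541790251795867628497317378438570854542503712474001847283414784003004412620737223936210574182761427698823105740053090691710976
Sum of its 186 digits: 810.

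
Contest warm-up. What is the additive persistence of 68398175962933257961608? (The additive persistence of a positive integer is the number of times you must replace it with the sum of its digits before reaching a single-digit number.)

68398175962933257961608 → 123 → 6 (2 steps)

2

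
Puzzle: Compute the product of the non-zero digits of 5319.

135

5×3×1×9 = 135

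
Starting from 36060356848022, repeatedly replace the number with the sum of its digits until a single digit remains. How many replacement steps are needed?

36060356848022 → 53 → 8 (2 steps)

2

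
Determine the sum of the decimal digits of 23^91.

590

23^91 = 8264813874395086919257329594531027167451884343784197554704056671515227569945433396701766014604593885377242669631646484195527
Sum of its 124 digits: 590.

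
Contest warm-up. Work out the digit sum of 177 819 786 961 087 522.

94

1+7+7+8+1+9+7+8+6+9+6+1+0+8+7+5+2+2 = 94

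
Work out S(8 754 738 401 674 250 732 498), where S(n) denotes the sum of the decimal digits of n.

8+7+5+4+7+3+8+4+0+1+6+7+4+2+5+0+7+3+2+4+9+8 = 104

104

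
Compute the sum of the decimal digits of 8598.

8+5+9+8 = 30

30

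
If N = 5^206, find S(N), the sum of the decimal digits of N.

5^206 = 972346137165803391741260008403144412592226901362682364547049471060890442818028662684991378613392752649526029617987887831986881792545318603515625
Sum of its 144 digits: 646.

646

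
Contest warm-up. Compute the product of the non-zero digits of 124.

8

1×2×4 = 8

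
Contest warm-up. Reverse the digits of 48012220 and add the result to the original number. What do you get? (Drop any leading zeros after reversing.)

Reverse of 48012220 is 2221084.
48012220 + 2221084 = 50233304

50233304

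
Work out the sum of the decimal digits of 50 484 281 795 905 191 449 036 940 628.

133

5+0+4+8+4+2+8+1+7+9+5+9+0+5+1+9+1+4+4+9+0+3+6+9+4+0+6+2+8 = 133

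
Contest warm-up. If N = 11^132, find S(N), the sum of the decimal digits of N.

11^132 = 290960772357257879876883248608621202372989586780563261379063005175582549907087372177167528359950211681310311195818109429451544229324975921
Sum of its 138 digits: 631.

631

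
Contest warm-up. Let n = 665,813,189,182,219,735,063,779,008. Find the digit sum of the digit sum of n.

First digit sum: 125.
1+2+5 = 8.

8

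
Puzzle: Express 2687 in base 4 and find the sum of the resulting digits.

14

2687 in base 4 is 221333.
Digit sum: 2+2+1+3+3+3 = 14.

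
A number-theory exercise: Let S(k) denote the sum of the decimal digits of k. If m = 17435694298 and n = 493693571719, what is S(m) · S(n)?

3712

S(17435694298) = 1+7+4+3+5+6+9+4+2+9+8 = 58.
S(493693571719) = 4+9+3+6+9+3+5+7+1+7+1+9 = 64.
58 · 64 = 3712.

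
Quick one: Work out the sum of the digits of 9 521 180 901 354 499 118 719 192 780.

124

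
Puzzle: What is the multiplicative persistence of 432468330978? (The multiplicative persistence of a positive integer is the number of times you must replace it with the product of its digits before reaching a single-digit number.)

1

432468330978 → 0 (1 step)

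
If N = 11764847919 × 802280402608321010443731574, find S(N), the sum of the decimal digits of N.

11764847919 × 802280402608321010443731574 = 9438706925080987611802912674968494506
Sum of its 37 digits: 183.

183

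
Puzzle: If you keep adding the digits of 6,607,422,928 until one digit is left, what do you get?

6+6+0+7+4+2+2+9+2+8 = 46
4+6 = 10
1+0 = 1

1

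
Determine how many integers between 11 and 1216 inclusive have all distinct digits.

The integers in [11, 1216] that have all distinct digits: 12, 13, 14, 15, 16, 17, …, 1208, 1209.
791 qualify.

791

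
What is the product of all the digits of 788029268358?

7×8×8×0×2×9×2×6×8×3×5×8 = 0

0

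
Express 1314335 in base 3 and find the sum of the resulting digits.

1314335 in base 3 is 2110202221002.
Digit sum: 2+1+1+0+2+0+2+2+2+1+0+0+2 = 15.

15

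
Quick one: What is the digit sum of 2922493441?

40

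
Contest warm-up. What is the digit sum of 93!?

513

93! = 1156772507081641574759205162306240436214753229576413535186142281213246807121467315215203289516844845303838996289387078090752000000000000000000000
Sum of its 145 digits: 513.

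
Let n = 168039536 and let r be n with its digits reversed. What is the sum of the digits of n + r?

Reversal of 168039536 is 635930861; 168039536 + 635930861 = 803970397.
Digit sum of 803970397: 8+0+3+9+7+0+3+9+7 = 46.

46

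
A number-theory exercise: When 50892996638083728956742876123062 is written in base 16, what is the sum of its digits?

50892996638083728956742876123062 in base 16 is 2825C24223D6482AE2AFFEDCFB6.
Digit sum: 2+8+2+5+12+2+4+2+2+3+13+6+4+8+2+10+14+2+10+15+15+14+13+12+15+11+6 = 212.

212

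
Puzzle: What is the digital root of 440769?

3

4+4+0+7+6+9 = 30
3+0 = 3
(Equivalently, 440769 mod 9 = 3.)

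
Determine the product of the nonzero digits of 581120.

5×8×1×1×2 = 80

80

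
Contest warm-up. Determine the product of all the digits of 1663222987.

435456

1×6×6×3×2×2×2×9×8×7 = 435456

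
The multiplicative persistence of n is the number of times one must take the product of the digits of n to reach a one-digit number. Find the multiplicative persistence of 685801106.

685801106 → 0 (1 step)

1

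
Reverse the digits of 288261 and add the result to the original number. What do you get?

Reverse of 288261 is 162882.
288261 + 162882 = 451143

451143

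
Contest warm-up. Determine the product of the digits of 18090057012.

0

1×8×0×9×0×0×5×7×0×1×2 = 0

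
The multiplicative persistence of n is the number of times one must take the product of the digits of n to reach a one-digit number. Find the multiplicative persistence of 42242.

42242 → 128 → 16 → 6 (3 steps)

3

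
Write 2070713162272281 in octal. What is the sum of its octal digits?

2070713162272281 in base 8 is 72664657236007031.
Digit sum: 7+2+6+6+4+6+5+7+2+3+6+0+0+7+0+3+1 = 65.

65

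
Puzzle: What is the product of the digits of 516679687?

5×1×6×6×7×9×6×8×7 = 3810240

3810240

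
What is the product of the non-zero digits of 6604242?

6×6×4×2×4×2 = 2304

2304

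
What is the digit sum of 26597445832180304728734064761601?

133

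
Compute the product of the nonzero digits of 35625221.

3600

3×5×6×2×5×2×2×1 = 3600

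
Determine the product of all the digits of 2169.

2×1×6×9 = 108

108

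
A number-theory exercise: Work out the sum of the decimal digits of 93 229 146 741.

9+3+2+2+9+1+4+6+7+4+1 = 48

48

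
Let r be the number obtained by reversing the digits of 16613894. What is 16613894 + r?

66445555

Reverse of 16613894 is 49831661.
16613894 + 49831661 = 66445555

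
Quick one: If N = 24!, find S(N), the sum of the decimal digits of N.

81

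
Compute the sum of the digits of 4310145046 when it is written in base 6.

31

4310145046 in base 6 is 1551405211114.
Digit sum: 1+5+5+1+4+0+5+2+1+1+1+1+4 = 31.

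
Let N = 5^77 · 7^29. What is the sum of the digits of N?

323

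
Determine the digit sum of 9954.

9+9+5+4 = 27

27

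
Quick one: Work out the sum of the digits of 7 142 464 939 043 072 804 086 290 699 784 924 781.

176

7+1+4+2+4+6+4+9+3+9+0+4+3+0+7+2+8+0+4+0+8+6+2+9+0+6+9+9+7+8+4+9+2+4+7+8+1 = 176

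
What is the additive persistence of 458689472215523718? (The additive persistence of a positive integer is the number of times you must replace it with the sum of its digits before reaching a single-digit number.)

458689472215523718 → 87 → 15 → 6 (3 steps)

3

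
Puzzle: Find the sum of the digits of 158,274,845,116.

1+5+8+2+7+4+8+4+5+1+1+6 = 52

52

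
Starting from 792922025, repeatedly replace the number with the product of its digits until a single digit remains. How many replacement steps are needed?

792922025 → 0 (1 step)

1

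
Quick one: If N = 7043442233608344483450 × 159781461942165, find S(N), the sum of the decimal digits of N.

7043442233608344483450 × 159781461942165 = 1125411497191129335384537200699669250
Sum of its 37 digits: 153.

153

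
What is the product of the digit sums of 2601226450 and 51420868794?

1512

S(2601226450) = 2+6+0+1+2+2+6+4+5+0 = 28.
S(51420868794) = 5+1+4+2+0+8+6+8+7+9+4 = 54.
28 · 54 = 1512.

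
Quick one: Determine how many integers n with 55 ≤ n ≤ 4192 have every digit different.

The integers in [55, 4192] that have every digit different: 56, 57, 58, 59, 60, 61, …, 4190, 4192.
2307 qualify.

2307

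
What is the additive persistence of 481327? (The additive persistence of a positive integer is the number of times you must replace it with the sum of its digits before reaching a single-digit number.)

481327 → 25 → 7 (2 steps)

2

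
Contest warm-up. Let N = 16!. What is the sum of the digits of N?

63

16! = 20922789888000
Sum of its 14 digits: 63.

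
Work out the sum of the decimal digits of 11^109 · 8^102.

947

11^109 · 8^102 = 42362477914196272730476203280641059049247695390022184216406263748850709278080679259022239612864187351255617810223657855559019726782307353837976993528827958178415583558589573268021881485428784641812646068224
Sum of its 206 digits: 947.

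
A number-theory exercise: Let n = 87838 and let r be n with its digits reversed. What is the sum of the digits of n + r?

23

Reversal of 87838 is 83878; 87838 + 83878 = 171716.
Digit sum of 171716: 1+7+1+7+1+6 = 23.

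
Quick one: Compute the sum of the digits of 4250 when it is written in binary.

4250 in base 2 is 1000010011010.
Digit sum: 1+0+0+0+0+1+0+0+1+1+0+1+0 = 5.

5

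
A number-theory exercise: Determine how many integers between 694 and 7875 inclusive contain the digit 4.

The integers in [694, 7875] that contain the digit 4: 694, 704, 714, 724, 734, 740, …, 7864, 7874.
2663 qualify.

2663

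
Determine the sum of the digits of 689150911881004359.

78

6+8+9+1+5+0+9+1+1+8+8+1+0+0+4+3+5+9 = 78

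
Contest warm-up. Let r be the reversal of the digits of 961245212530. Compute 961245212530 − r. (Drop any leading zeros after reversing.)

926032670361

Reverse of 961245212530 is 35212542169.
961245212530 − 35212542169 = 926032670361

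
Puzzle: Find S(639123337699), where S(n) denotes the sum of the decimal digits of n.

61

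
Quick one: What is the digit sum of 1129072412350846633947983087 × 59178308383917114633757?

266

1129072412350846633947983087 × 59178308383917114633757 = 66816595405871628926849539097436399072822835267859
Sum of its 50 digits: 266.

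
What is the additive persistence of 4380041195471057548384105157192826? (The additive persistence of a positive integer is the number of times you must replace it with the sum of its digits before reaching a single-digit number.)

4380041195471057548384105157192826 → 138 → 12 → 3 (3 steps)

3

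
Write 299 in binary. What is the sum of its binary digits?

299 in base 2 is 100101011.
Digit sum: 1+0+0+1+0+1+0+1+1 = 5.

5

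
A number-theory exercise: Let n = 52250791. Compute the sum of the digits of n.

5+2+2+5+0+7+9+1 = 31

31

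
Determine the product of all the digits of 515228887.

5×1×5×2×2×8×8×8×7 = 358400

358400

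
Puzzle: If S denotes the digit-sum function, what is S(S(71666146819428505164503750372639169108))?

First digit sum: 165.
1+6+5 = 12.

12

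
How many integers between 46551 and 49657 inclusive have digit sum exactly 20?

The integers in [46551, 49657] that have digit sum exactly 20: 46604, 46613, 46622, 46631, 46640, 46703, …, 49601, 49610.
149 qualify.

149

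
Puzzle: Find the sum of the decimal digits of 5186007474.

5+1+8+6+0+0+7+4+7+4 = 42

42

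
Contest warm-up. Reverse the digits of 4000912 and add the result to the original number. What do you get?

Reverse of 4000912 is 2190004.
4000912 + 2190004 = 6190916

6190916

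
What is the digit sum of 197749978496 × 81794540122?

92

197749978496 × 81794540122 = 16174868550215709216512
Sum of its 23 digits: 92.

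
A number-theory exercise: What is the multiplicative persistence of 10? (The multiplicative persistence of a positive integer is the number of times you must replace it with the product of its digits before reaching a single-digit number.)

10 → 0 (1 step)

1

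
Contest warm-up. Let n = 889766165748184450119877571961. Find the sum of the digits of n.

8+8+9+7+6+6+1+6+5+7+4+8+1+8+4+4+5+0+1+1+9+8+7+7+5+7+1+9+6+1 = 159

159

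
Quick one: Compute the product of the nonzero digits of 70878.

7×8×7×8 = 3136

3136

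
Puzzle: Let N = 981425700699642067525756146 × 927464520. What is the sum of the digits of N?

153

981425700699642067525756146 × 927464520 = 910237516415057194329583011586939920
Sum of its 36 digits: 153.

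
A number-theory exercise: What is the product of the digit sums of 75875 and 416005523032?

992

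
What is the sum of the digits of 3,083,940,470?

3+0+8+3+9+4+0+4+7+0 = 38

38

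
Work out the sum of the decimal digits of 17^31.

170

17^31 = 139288917338851014461418017489467720433
Sum of its 39 digits: 170.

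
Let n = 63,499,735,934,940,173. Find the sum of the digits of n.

6+3+4+9+9+7+3+5+9+3+4+9+4+0+1+7+3 = 86

86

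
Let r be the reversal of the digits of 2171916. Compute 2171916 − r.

Reverse of 2171916 is 6191712.
2171916 − 6191712 = -4019796

-4019796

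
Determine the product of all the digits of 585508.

5×8×5×5×0×8 = 0

0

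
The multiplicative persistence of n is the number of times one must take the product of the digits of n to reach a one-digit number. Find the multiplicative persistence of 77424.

77424 → 1568 → 240 → 0 (3 steps)

3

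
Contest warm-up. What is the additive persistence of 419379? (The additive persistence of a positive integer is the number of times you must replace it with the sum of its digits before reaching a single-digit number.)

419379 → 33 → 6 (2 steps)

2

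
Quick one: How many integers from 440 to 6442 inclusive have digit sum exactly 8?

127

The integers in [440, 6442] that have digit sum exactly 8: 440, 503, 512, 521, 530, 602, …, 6110, 6200.
127 qualify.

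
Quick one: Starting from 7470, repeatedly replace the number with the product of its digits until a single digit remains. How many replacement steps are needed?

1

7470 → 0 (1 step)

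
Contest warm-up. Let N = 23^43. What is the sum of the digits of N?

23^43 = 35834136918934220777541995677272642015423987712183913488967
Sum of its 59 digits: 284.

284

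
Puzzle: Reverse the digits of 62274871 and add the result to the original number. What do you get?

80122097

Reverse of 62274871 is 17847226.
62274871 + 17847226 = 80122097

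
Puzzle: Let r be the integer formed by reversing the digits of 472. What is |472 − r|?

198

Reverse of 472 is 274.
|472 − 274| = 198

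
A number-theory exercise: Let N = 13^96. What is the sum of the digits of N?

13^96 = 86808413954902578113899124146033582025796522106191700214004730205740649831517648547259748010923363334343041
Sum of its 107 digits: 424.

424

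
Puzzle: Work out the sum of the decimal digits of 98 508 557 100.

9+8+5+0+8+5+5+7+1+0+0 = 48

48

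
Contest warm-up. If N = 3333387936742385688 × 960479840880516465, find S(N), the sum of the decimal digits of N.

171

3333387936742385688 × 960479840880516465 = 3201651915075359689362578981664352920
Sum of its 37 digits: 171.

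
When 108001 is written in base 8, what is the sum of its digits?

19

108001 in base 8 is 322741.
Digit sum: 3+2+2+7+4+1 = 19.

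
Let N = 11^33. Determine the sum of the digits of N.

11^33 = 23225154419887808141001767796309131
Sum of its 35 digits: 143.

143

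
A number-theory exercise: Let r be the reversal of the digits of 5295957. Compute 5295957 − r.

-2299968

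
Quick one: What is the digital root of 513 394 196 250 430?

1

5+1+3+3+9+4+1+9+6+2+5+0+4+3+0 = 55
5+5 = 10
1+0 = 1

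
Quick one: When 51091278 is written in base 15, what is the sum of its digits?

51091278 in base 15 is 4743253.
Digit sum: 4+7+4+3+2+5+3 = 28.

28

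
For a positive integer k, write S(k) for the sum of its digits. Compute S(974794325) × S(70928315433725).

2950

S(974794325) = 9+7+4+7+9+4+3+2+5 = 50.
S(70928315433725) = 7+0+9+2+8+3+1+5+4+3+3+7+2+5 = 59.
50 · 59 = 2950.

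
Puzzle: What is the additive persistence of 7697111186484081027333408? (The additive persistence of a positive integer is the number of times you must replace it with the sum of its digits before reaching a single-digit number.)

2

7697111186484081027333408 → 102 → 3 (2 steps)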